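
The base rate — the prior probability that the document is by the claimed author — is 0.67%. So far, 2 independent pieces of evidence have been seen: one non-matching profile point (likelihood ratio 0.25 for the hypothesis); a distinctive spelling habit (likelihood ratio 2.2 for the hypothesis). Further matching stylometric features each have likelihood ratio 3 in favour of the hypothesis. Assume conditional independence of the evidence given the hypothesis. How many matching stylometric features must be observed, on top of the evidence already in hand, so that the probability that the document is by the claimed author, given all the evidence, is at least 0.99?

10

Prior odds = 0.0067/0.9933 = 67/9933.
Combined Bayes factor of the evidence already in hand = 0.25 × 2.2 = 0.55.
Odds after that evidence = (67/9933) × 0.55 = 67/18060.
Target odds = 0.99/0.01 = 99.
Need 3ⁿ ≥ 99 ÷ (67/18060) = 1787940/67.
3⁹ = 19683 falls short of 1787940/67 but 3¹⁰ = 59049 reaches it, so n = 10.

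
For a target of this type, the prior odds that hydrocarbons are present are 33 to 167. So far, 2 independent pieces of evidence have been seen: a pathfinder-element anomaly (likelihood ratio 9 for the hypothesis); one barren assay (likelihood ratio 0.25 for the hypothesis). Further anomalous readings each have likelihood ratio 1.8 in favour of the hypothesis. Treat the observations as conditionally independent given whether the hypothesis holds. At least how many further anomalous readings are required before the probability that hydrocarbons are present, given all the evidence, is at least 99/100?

10

Prior odds = 33/167.
Combined Bayes factor of the evidence already in hand = 9 × 0.25 = 2.25.
Odds after that evidence = (33/167) × 2.25 = 297/668.
Target odds = 0.99/0.01 = 99.
Need 1.8ⁿ ≥ 99 ÷ (297/668) = 668/3.
1.8⁹ = 387420489/1953125 falls short of 668/3 but 1.8¹⁰ ≈357.047 reaches it, so n = 10.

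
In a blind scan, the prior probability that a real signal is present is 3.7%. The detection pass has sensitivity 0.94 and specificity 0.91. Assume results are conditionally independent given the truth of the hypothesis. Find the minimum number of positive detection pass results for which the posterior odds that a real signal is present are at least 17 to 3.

3

Prior odds = 0.037/0.963 = 37/963.
False-positive rate = 1 − 0.91 = 0.09; likelihood ratio of a positive = 0.94/0.09 = 94/9.
Target odds = 17/3.
Require (94/9)ⁿ ≥ 17/3 ÷ (37/963) = 5457/37.
(94/9)² = 8836/81 falls short of 5457/37 but (94/9)³ = 830584/729 reaches it, so n = 3.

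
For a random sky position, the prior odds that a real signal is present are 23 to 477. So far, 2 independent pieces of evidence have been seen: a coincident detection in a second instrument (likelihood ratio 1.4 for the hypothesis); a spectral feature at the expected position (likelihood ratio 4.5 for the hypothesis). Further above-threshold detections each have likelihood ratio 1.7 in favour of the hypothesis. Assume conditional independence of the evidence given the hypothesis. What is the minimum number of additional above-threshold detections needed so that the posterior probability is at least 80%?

Prior odds = 23/477.
Combined Bayes factor of the evidence already in hand = 1.4 × 4.5 = 6.3.
Odds after that evidence = (23/477) × 6.3 = 161/530.
Target odds = 0.8/0.2 = 4.
Need 1.7ⁿ ≥ 4 ÷ (161/530) = 2120/161.
1.7⁴ = 8.3521 falls short of 2120/161 but 1.7⁵ = 1419857/100000 reaches it, so n = 5.

5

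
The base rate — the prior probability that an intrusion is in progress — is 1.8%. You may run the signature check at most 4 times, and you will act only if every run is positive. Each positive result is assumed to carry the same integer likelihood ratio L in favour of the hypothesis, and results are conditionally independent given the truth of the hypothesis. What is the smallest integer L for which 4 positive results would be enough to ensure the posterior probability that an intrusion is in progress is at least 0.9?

Prior odds = 0.018/0.982 = 9/491.
Target odds = 0.9/0.1 = 9.
Need L⁴ ≥ 9 ÷ (9/491) = 491.
4⁴ = 256 < 491 ≤ 625 = 5⁴, so L = 5.

5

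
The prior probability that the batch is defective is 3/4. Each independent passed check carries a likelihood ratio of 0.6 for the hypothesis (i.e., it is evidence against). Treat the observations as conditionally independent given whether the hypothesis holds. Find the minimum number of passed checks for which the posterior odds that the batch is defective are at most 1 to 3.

5

Prior odds = 0.75/0.25 = 3.
Likelihood ratio per passed check = 0.6.
Target odds = 1/3.
Need 3 × 0.6ⁿ ≤ 1/3, i.e. 0.6ⁿ ≤ 1/9.
0.6⁴ = 0.1296 is still above 1/9 but 0.6⁵ = 0.07776 is at or below it, so n = 5.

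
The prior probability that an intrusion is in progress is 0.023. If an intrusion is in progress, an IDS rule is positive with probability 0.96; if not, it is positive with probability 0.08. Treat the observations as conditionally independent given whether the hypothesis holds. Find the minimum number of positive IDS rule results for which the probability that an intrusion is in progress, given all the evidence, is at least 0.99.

4

Prior odds: 0.023 ÷ 0.977 = 23/977.
Likelihood ratio of a positive = 0.96/0.08 = 12.
Target posterior odds = 0.99/0.01 = 99.
Need (23/977) × 12ⁿ ≥ 99, i.e. 12ⁿ ≥ 96723/23.
12³ = 1728 falls short of 96723/23 but 12⁴ = 20736 reaches it, so n = 4.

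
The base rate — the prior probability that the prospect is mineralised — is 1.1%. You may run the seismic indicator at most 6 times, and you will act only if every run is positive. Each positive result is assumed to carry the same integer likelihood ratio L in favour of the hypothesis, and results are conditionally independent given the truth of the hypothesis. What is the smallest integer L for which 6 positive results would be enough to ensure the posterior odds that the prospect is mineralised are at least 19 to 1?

Prior odds = 0.011/0.989 = 11/989.
Target odds = 19.
Need L⁶ ≥ 19 ÷ (11/989) = 18791/11.
3⁶ = 729 < 18791/11 ≤ 4096 = 4⁶, so L = 4.

4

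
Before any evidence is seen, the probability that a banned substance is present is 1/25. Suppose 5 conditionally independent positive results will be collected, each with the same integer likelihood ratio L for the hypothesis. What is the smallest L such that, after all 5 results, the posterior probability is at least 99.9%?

8

Prior odds = 0.04/0.96 = 1/24.
Target odds = 0.999/0.001 = 999.
Need L⁵ ≥ 999 ÷ (1/24) = 23976.
7⁵ = 16807 < 23976 ≤ 32768 = 8⁵, so L = 8.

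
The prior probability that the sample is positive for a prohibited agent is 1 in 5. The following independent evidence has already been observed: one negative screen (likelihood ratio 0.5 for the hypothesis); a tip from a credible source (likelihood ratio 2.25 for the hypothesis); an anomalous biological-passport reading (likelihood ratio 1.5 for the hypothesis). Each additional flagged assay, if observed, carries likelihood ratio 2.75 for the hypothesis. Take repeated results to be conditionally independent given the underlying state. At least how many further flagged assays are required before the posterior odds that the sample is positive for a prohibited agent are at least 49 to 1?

5

Prior odds = 0.2/0.8 = 0.25.
Combined Bayes factor of the evidence already in hand = 0.5 × 2.25 × 1.5 = 1.6875.
Odds after that evidence = 0.25 × 1.6875 = 0.421875.
Target odds = 49.
Need 2.75ⁿ ≥ 49 ÷ 0.421875 = 3136/27.
2.75⁴ = 57.19140625 falls short of 3136/27 but 2.75⁵ = 161051/1024 reaches it, so n = 5.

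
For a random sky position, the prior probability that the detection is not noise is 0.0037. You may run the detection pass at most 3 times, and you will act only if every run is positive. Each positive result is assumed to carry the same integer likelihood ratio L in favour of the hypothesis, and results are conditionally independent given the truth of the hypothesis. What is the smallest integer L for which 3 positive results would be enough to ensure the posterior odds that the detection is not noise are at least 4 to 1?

11

Prior odds = 0.0037/0.9963 = 37/9963.
Target odds = 4.
Need L³ ≥ 4 ÷ (37/9963) = 39852/37.
10³ = 1000 < 39852/37 ≤ 1331 = 11³, so L = 11.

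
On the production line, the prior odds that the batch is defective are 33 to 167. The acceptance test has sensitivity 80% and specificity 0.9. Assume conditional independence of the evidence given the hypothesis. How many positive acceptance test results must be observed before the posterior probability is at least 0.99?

3

Prior odds = 33/167.
False-positive rate = 1 − 0.9 = 0.1; likelihood ratio of a positive = 0.8/0.1 = 8.
Target odds: 0.99 ÷ 0.01 = 99.
Require 8ⁿ ≥ 99 ÷ (33/167) = 501.
8² = 64 falls short of 501 but 8³ = 512 reaches it, so n = 3.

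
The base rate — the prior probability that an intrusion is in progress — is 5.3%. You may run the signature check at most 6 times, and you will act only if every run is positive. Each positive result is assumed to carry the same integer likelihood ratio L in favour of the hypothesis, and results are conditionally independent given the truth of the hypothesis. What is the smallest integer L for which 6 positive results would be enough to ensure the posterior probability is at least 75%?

2

Prior odds = 0.053/0.947 = 53/947.
Target odds = 0.75/0.25 = 3.
Need L⁶ ≥ 3 ÷ (53/947) = 2841/53.
1⁶ = 1 < 2841/53 ≤ 64 = 2⁶, so L = 2.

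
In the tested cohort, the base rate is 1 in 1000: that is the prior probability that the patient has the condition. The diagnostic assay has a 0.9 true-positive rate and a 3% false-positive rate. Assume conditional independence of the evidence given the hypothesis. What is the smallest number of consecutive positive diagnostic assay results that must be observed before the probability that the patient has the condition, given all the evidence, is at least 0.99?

4

Prior odds: 0.001 ÷ 0.999 = 1/999.
Likelihood ratio of a positive result = 0.9/0.03 = 30.
Target odds: 0.99 ÷ 0.01 = 99.
Need (1/999) × 30ⁿ ≥ 99, i.e. 30ⁿ ≥ 98901.
30³ = 27000 falls short of 98901 but 30⁴ = 810000 reaches it, so n = 4.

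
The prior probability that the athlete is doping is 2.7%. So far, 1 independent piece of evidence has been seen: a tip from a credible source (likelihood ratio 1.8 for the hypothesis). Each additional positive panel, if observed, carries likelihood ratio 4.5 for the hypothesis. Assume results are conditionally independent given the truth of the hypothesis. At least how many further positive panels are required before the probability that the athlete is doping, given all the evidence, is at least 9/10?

4

Prior odds = 0.027/0.973 = 27/973.
Bayes factor of the evidence already in hand = 1.8.
Odds after that evidence = (27/973) × 1.8 = 243/4865.
Target odds = 0.9/0.1 = 9.
Need 4.5ⁿ ≥ 9 ÷ (243/4865) = 4865/27.
4.5³ = 91.125 falls short of 4865/27 but 4.5⁴ = 410.0625 reaches it, so n = 4.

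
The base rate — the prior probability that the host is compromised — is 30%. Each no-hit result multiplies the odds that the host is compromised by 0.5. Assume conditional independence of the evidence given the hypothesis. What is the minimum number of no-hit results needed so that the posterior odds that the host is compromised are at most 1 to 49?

5

Prior odds: 0.3 ÷ 0.7 = 3/7.
Likelihood ratio per no-hit result = 0.5.
Target odds = 1/49.
Require 0.5ⁿ ≤ 1/49 ÷ (3/7) = 1/21.
0.5⁴ = 0.0625 is still above 1/21 but 0.5⁵ = 0.03125 is at or below it, so n = 5.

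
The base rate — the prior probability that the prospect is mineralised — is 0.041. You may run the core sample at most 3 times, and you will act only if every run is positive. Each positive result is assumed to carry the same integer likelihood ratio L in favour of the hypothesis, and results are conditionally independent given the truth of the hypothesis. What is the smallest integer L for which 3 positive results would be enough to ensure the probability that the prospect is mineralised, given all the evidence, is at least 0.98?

11

Prior odds = 0.041/0.959 = 41/959.
Target odds = 0.98/0.02 = 49.
Need L³ ≥ 49 ÷ (41/959) = 46991/41.
10³ = 1000 < 46991/41 ≤ 1331 = 11³, so L = 11.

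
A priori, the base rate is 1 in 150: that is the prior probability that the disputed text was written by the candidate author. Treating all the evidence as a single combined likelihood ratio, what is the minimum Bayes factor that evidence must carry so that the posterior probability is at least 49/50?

7301

Prior odds = (1/150)/(149/150) = 1/149.
Target odds = 0.98/0.02 = 49.
Required Bayes factor = 49 ÷ (1/149) = 7301.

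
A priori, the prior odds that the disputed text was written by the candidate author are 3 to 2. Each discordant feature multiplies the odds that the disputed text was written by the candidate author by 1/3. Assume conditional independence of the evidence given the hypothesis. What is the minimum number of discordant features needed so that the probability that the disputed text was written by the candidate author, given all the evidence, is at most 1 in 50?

Prior odds = 1.5.
Likelihood ratio per discordant feature = 1/3.
Target odds: 0.02 ÷ 0.98 = 1/49.
Need 1.5 × (1/3)ⁿ ≤ 1/49, i.e. (1/3)ⁿ ≤ 2/147.
(1/3)³ = 1/27 is still above 2/147 but (1/3)⁴ = 1/81 is at or below it, so n = 4.

4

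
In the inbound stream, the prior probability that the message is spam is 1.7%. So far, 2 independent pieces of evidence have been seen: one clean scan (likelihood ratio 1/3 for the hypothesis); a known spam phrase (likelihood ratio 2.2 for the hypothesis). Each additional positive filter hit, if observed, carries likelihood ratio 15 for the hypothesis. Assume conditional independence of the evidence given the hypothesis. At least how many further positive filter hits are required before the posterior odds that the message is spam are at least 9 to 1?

Prior odds = 0.017/0.983 = 17/983.
Combined Bayes factor of the evidence already in hand = (1/3) × 2.2 = 11/15.
Odds after that evidence = (17/983) × 11/15 = 187/14745.
Target odds = 9.
Need 15ⁿ ≥ 9 ÷ (187/14745) = 132705/187.
15² = 225 falls short of 132705/187 but 15³ = 3375 reaches it, so n = 3.

3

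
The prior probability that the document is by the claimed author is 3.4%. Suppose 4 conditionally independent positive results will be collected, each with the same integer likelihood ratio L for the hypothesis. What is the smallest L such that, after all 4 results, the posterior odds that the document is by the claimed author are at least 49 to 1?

Prior odds = 0.034/0.966 = 17/483.
Target odds = 49.
Need L⁴ ≥ 49 ÷ (17/483) = 23667/17.
6⁴ = 1296 < 23667/17 ≤ 2401 = 7⁴, so L = 7.

7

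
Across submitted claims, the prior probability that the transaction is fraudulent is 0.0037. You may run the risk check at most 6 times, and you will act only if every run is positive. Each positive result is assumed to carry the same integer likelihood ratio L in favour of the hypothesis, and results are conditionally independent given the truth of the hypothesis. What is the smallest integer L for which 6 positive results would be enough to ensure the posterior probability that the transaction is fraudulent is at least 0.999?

9

Prior odds = 0.0037/0.9963 = 37/9963.
Target odds = 0.999/0.001 = 999.
Need L⁶ ≥ 999 ÷ (37/9963) = 269001.
8⁶ = 262144 < 269001 ≤ 531441 = 9⁶, so L = 9.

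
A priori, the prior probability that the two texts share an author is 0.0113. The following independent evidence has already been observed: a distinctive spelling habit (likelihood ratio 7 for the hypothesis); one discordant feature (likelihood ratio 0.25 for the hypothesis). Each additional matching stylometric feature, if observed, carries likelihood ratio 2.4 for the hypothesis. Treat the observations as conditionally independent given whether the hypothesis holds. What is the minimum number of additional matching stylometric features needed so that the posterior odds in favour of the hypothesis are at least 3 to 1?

6

Prior odds = 0.0113/0.9887 = 113/9887.
Combined Bayes factor of the evidence already in hand = 7 × 0.25 = 1.75.
Odds after that evidence = (113/9887) × 1.75 = 791/39548.
Target odds = 3.
Need 2.4ⁿ ≥ 3 ÷ (791/39548) = 118644/791.
2.4⁵ = 79.62624 falls short of 118644/791 but 2.4⁶ = 2985984/15625 reaches it, so n = 6.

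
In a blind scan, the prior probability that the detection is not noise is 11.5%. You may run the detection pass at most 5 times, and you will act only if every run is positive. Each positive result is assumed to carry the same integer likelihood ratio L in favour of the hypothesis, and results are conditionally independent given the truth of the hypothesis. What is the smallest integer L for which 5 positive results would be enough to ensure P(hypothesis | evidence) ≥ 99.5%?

Prior odds = 0.115/0.885 = 23/177.
Target odds = 0.995/0.005 = 199.
Need L⁵ ≥ 199 ÷ (23/177) = 35223/23.
4⁵ = 1024 < 35223/23 ≤ 3125 = 5⁵, so L = 5.

5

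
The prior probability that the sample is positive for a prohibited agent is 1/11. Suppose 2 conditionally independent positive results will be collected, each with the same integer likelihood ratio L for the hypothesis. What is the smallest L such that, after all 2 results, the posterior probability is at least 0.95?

14

Prior odds = (1/11)/(10/11) = 0.1.
Target odds = 0.95/0.05 = 19.
Need L² ≥ 19 ÷ 0.1 = 190.
13² = 169 < 190 ≤ 196 = 14², so L = 14.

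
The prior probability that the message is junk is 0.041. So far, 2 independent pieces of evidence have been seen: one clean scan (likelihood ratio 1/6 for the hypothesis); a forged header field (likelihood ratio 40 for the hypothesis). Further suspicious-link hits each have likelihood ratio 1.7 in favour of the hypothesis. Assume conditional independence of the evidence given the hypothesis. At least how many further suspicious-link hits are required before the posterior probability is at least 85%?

Prior odds = 0.041/0.959 = 41/959.
Combined Bayes factor of the evidence already in hand = (1/6) × 40 = 20/3.
Odds after that evidence = (41/959) × 20/3 = 820/2877.
Target odds = 0.85/0.15 = 17/3.
Need 1.7ⁿ ≥ 17/3 ÷ (820/2877) = 16303/820.
1.7⁵ = 1419857/100000 falls short of 16303/820 but 1.7⁶ = 24137569/1000000 reaches it, so n = 6.

6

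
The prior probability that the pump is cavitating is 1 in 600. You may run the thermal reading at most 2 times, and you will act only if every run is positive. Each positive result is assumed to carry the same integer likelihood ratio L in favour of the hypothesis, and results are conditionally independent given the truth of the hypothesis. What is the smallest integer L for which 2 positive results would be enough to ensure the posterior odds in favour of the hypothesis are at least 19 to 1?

Prior odds = (1/600)/(599/600) = 1/599.
Target odds = 19.
Need L² ≥ 19 ÷ (1/599) = 11381.
106² = 11236 < 11381 ≤ 11449 = 107², so L = 107.

107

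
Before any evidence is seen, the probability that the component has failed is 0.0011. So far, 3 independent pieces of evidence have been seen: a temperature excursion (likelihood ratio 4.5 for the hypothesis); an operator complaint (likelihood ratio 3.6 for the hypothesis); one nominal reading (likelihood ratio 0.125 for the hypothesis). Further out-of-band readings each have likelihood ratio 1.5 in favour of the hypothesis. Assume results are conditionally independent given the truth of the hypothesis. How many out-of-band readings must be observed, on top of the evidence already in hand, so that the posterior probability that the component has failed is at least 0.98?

25

Prior odds = 0.0011/0.9989 = 11/9989.
Combined Bayes factor of the evidence already in hand = 4.5 × 3.6 × 0.125 = 2.025.
Odds after that evidence = (11/9989) × 2.025 = 891/399560.
Target odds = 0.98/0.02 = 49.
Need 1.5ⁿ ≥ 49 ÷ (891/399560) = 19578440/891.
1.5²⁴ ≈16834.1 falls short of 19578440/891 but 1.5²⁵ ≈25251.2 reaches it, so n = 25.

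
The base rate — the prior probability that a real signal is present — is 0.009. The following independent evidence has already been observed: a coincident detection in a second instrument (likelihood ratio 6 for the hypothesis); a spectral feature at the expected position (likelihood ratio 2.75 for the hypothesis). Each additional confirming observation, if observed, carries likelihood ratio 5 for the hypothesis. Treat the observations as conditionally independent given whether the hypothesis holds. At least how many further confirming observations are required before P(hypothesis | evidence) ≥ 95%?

4

Prior odds = 0.009/0.991 = 9/991.
Combined Bayes factor of the evidence already in hand = 6 × 2.75 = 16.5.
Odds after that evidence = (9/991) × 16.5 = 297/1982.
Target odds = 0.95/0.05 = 19.
Need 5ⁿ ≥ 19 ÷ (297/1982) = 37658/297.
5³ = 125 falls short of 37658/297 but 5⁴ = 625 reaches it, so n = 4.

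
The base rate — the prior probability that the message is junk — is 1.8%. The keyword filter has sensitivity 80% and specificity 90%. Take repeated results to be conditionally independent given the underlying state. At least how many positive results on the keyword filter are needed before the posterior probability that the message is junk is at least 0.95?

4

Prior odds = 0.018/0.982 = 9/491.
False-positive rate = 1 − 0.9 = 0.1; likelihood ratio of a positive = 0.8/0.1 = 8.
Target posterior odds = 0.95/0.05 = 19.
Require 8ⁿ ≥ 19 ÷ (9/491) = 9329/9.
8³ = 512 falls short of 9329/9 but 8⁴ = 4096 reaches it, so n = 4.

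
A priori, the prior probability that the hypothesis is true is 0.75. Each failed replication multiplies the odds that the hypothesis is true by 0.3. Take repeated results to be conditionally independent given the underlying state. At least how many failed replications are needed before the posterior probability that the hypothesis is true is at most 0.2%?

Prior odds: 0.75 ÷ 0.25 = 3.
Likelihood ratio per failed replication = 0.3.
Target posterior odds = 0.002/0.998 = 1/499.
Need 3 × 0.3ⁿ ≤ 1/499, i.e. 0.3ⁿ ≤ 1/1497.
0.3⁶ = 729/1000000 is still above 1/1497 but 0.3⁷ = 2187/10000000 is at or below it, so n = 7.

7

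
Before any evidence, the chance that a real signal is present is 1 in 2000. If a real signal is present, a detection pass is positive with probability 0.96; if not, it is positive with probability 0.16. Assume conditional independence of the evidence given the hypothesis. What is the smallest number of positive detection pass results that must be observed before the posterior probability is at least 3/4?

5

Prior odds: 0.0005 ÷ 0.9995 = 1/1999.
Likelihood ratio of a positive = 0.96/0.16 = 6.
Target odds: 0.75 ÷ 0.25 = 3.
Need (1/1999) × 6ⁿ ≥ 3, i.e. 6ⁿ ≥ 5997.
6⁴ = 1296 falls short of 5997 but 6⁵ = 7776 reaches it, so n = 5.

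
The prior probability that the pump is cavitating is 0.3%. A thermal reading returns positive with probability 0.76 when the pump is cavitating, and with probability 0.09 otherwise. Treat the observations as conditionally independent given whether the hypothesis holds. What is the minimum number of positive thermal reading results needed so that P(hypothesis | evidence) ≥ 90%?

4

Prior odds: 0.003 ÷ 0.997 = 3/997.
Likelihood ratio of a positive result = 0.76/0.09 = 76/9.
Target posterior odds = 0.9/0.1 = 9.
Need (3/997) × (76/9)ⁿ ≥ 9, i.e. (76/9)ⁿ ≥ 2991.
(76/9)³ = 438976/729 falls short of 2991 but (76/9)⁴ = 33362176/6561 reaches it, so n = 4.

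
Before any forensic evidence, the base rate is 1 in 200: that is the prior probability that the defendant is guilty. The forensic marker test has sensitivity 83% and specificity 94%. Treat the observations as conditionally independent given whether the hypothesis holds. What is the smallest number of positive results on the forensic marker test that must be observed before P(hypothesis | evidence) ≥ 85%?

Prior odds = 0.005/0.995 = 1/199.
False-positive rate = 1 − 0.94 = 0.06; likelihood ratio of a positive = 0.83/0.06 = 83/6.
Target odds: 0.85 ÷ 0.15 = 17/3.
Need (1/199) × (83/6)ⁿ ≥ 17/3, i.e. (83/6)ⁿ ≥ 3383/3.
(83/6)² = 6889/36 falls short of 3383/3 but (83/6)³ = 571787/216 reaches it, so n = 3.

3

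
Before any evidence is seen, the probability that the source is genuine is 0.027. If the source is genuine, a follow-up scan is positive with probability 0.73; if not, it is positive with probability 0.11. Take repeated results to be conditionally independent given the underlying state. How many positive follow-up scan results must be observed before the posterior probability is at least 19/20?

Prior odds: 0.027 ÷ 0.973 = 27/973.
Likelihood ratio of a positive = 0.73/0.11 = 73/11.
Target odds: 0.95 ÷ 0.05 = 19.
Require (73/11)ⁿ ≥ 19 ÷ (27/973) = 18487/27.
(73/11)³ = 389017/1331 falls short of 18487/27 but (73/11)⁴ = 28398241/14641 reaches it, so n = 4.

4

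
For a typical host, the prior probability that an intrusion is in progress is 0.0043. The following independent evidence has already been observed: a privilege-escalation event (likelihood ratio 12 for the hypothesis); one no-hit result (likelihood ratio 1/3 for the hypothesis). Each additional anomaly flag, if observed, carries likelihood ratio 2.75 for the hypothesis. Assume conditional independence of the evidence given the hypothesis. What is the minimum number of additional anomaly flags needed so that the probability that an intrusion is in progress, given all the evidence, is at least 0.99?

9

Prior odds = 0.0043/0.9957 = 43/9957.
Combined Bayes factor of the evidence already in hand = 12 × (1/3) = 4.
Odds after that evidence = (43/9957) × 4 = 172/9957.
Target odds = 0.99/0.01 = 99.
Need 2.75ⁿ ≥ 99 ÷ (172/9957) = 985743/172.
2.75⁸ = 214358881/65536 falls short of 985743/172 but 2.75⁹ ≈8994.86 reaches it, so n = 9.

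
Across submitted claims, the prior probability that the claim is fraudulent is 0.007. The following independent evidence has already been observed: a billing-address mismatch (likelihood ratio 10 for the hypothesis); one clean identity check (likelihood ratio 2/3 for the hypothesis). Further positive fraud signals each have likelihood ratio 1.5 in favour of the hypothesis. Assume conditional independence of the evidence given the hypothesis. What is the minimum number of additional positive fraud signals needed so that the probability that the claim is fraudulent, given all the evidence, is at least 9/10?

13

Prior odds = 0.007/0.993 = 7/993.
Combined Bayes factor of the evidence already in hand = 10 × (2/3) = 20/3.
Odds after that evidence = (7/993) × 20/3 = 140/2979.
Target odds = 0.9/0.1 = 9.
Need 1.5ⁿ ≥ 9 ÷ (140/2979) = 26811/140.
1.5¹² = 531441/4096 falls short of 26811/140 but 1.5¹³ = 1594323/8192 reaches it, so n = 13.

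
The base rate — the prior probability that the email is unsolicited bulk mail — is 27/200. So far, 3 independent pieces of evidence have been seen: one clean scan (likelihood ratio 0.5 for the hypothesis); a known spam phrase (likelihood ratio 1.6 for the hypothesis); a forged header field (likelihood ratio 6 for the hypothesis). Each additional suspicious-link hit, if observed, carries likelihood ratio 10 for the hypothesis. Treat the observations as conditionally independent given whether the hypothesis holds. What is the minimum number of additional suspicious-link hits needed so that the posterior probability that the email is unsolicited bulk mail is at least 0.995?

Prior odds = 0.135/0.865 = 27/173.
Combined Bayes factor of the evidence already in hand = 0.5 × 1.6 × 6 = 4.8.
Odds after that evidence = (27/173) × 4.8 = 648/865.
Target odds = 0.995/0.005 = 199.
Need 10ⁿ ≥ 199 ÷ (648/865) = 172135/648.
10² = 100 falls short of 172135/648 but 10³ = 1000 reaches it, so n = 3.

3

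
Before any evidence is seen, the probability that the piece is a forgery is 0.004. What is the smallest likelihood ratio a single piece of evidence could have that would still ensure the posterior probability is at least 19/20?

4731

Prior odds = 0.004/0.996 = 1/249.
Target odds = 0.95/0.05 = 19.
Required Bayes factor = 19 ÷ (1/249) = 4731.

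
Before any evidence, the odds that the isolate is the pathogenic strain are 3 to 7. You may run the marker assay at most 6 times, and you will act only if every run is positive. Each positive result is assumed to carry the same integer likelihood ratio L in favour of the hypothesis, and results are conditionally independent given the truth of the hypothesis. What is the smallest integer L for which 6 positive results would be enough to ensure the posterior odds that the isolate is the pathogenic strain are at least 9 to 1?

Prior odds = 3/7.
Target odds = 9.
Need L⁶ ≥ 9 ÷ (3/7) = 21.
1⁶ = 1 < 21 ≤ 64 = 2⁶, so L = 2.

2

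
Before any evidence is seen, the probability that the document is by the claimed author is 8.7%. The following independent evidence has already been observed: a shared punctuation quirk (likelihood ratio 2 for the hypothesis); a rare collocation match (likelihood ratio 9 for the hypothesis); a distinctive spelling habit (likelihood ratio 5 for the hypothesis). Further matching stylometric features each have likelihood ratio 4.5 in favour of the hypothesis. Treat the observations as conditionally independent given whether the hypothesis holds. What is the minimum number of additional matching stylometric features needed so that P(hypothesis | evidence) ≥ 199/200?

3

Prior odds = 0.087/0.913 = 87/913.
Combined Bayes factor of the evidence already in hand = 2 × 9 × 5 = 90.
Odds after that evidence = (87/913) × 90 = 7830/913.
Target odds = 0.995/0.005 = 199.
Need 4.5ⁿ ≥ 199 ÷ (7830/913) = 181687/7830.
4.5² = 20.25 falls short of 181687/7830 but 4.5³ = 91.125 reaches it, so n = 3.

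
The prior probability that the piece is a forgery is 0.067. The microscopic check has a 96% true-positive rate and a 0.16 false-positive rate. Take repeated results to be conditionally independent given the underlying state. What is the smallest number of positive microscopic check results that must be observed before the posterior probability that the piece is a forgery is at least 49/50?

Prior odds: 0.067 ÷ 0.933 = 67/933.
Likelihood ratio of a positive result = 0.96/0.16 = 6.
Target posterior odds = 0.98/0.02 = 49.
Need (67/933) × 6ⁿ ≥ 49, i.e. 6ⁿ ≥ 45717/67.
6³ = 216 falls short of 45717/67 but 6⁴ = 1296 reaches it, so n = 4.

4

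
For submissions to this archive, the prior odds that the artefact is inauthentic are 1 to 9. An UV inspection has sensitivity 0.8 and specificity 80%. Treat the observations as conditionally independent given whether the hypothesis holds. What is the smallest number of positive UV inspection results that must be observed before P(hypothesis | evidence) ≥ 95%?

4

Prior odds = 1/9.
False-positive rate = 1 − 0.8 = 0.2; likelihood ratio of a positive = 0.8/0.2 = 4.
Target odds: 0.95 ÷ 0.05 = 19.
Need (1/9) × 4ⁿ ≥ 19, i.e. 4ⁿ ≥ 171.
4³ = 64 falls short of 171 but 4⁴ = 256 reaches it, so n = 4.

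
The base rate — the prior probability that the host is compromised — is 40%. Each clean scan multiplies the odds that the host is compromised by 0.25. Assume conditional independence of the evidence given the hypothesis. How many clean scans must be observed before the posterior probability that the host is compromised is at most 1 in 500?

5

Prior odds = 0.4/0.6 = 2/3.
Likelihood ratio per clean scan = 0.25.
Target odds: 0.002 ÷ 0.998 = 1/499.
Need (2/3) × 0.25ⁿ ≤ 1/499, i.e. 0.25ⁿ ≤ 3/998.
0.25⁴ = 0.00390625 is still above 3/998 but 0.25⁵ = 1/1024 is at or below it, so n = 5.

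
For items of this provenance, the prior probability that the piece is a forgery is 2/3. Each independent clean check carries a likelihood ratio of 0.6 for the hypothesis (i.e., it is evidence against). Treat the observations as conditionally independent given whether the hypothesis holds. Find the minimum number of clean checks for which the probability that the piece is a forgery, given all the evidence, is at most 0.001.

15

Prior odds = (2/3)/(1/3) = 2.
Likelihood ratio per clean check = 0.6.
Target posterior odds = 0.001/0.999 = 1/999.
Require 0.6ⁿ ≤ 1/999 ÷ 2 = 1/1998.
0.6¹⁴ ≈0.000783642 is still above 1/1998 but 0.6¹⁵ ≈0.000470185 is at or below it, so n = 15.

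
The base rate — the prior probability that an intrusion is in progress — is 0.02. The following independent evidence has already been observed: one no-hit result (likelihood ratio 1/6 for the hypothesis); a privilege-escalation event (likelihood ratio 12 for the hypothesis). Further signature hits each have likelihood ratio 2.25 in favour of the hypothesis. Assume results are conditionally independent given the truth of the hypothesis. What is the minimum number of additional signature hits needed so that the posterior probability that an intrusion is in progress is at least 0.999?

13

Prior odds = 0.02/0.98 = 1/49.
Combined Bayes factor of the evidence already in hand = (1/6) × 12 = 2.
Odds after that evidence = (1/49) × 2 = 2/49.
Target odds = 0.999/0.001 = 999.
Need 2.25ⁿ ≥ 999 ÷ (2/49) = 24475.5.
2.25¹² ≈16834.1 falls short of 24475.5 but 2.25¹³ ≈37876.8 reaches it, so n = 13.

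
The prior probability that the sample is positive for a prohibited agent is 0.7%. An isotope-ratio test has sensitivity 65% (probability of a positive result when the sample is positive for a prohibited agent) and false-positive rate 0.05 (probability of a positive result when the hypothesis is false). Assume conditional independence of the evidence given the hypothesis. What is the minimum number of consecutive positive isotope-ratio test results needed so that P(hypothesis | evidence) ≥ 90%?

3

Prior odds = 0.007/0.993 = 7/993.
Likelihood ratio of a positive result = 0.65/0.05 = 13.
Target odds: 0.9 ÷ 0.1 = 9.
Need (7/993) × 13ⁿ ≥ 9, i.e. 13ⁿ ≥ 8937/7.
13² = 169 falls short of 8937/7 but 13³ = 2197 reaches it, so n = 3.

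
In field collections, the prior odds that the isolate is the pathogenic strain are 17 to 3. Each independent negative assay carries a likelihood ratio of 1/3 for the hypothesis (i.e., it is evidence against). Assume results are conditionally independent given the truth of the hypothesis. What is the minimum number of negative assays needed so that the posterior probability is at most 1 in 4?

3

Prior odds = 17/3.
Likelihood ratio per negative assay = 1/3.
Target odds: 0.25 ÷ 0.75 = 1/3.
Require (1/3)ⁿ ≤ 1/3 ÷ (17/3) = 1/17.
(1/3)² = 1/9 is still above 1/17 but (1/3)³ = 1/27 is at or below it, so n = 3.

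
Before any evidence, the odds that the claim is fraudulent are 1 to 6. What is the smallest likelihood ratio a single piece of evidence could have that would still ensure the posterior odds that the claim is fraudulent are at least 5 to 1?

Prior odds = 1/6.
Target odds = 5.
Required Bayes factor = 5 ÷ (1/6) = 30.

30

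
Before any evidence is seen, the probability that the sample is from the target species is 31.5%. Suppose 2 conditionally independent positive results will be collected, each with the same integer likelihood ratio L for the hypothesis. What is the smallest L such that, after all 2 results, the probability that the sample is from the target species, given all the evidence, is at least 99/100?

Prior odds = 0.315/0.685 = 63/137.
Target odds = 0.99/0.01 = 99.
Need L² ≥ 99 ÷ (63/137) = 1507/7.
14² = 196 < 1507/7 ≤ 225 = 15², so L = 15.

15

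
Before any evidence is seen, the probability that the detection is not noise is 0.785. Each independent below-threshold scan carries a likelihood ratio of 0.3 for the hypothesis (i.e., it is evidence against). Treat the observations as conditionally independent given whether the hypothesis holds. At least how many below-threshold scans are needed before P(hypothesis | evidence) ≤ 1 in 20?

Prior odds: 0.785 ÷ 0.215 = 157/43.
Likelihood ratio per below-threshold scan = 0.3.
Target posterior odds = 0.05/0.95 = 1/19.
Require 0.3ⁿ ≤ 1/19 ÷ (157/43) = 43/2983.
0.3³ = 0.027 is still above 43/2983 but 0.3⁴ = 0.0081 is at or below it, so n = 4.

4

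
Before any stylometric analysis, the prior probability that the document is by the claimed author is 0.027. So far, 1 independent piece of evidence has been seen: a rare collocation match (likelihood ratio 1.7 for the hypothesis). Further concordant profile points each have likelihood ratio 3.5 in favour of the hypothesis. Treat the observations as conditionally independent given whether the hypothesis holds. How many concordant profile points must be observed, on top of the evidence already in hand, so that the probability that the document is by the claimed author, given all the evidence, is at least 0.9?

5

Prior odds = 0.027/0.973 = 27/973.
Bayes factor of the evidence already in hand = 1.7.
Odds after that evidence = (27/973) × 1.7 = 459/9730.
Target odds = 0.9/0.1 = 9.
Need 3.5ⁿ ≥ 9 ÷ (459/9730) = 9730/51.
3.5⁴ = 150.0625 falls short of 9730/51 but 3.5⁵ = 525.21875 reaches it, so n = 5.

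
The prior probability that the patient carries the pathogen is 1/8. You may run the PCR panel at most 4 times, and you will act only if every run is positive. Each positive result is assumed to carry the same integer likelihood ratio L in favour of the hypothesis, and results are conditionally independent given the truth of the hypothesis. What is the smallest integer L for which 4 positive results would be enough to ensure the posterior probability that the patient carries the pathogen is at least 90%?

Prior odds = 0.125/0.875 = 1/7.
Target odds = 0.9/0.1 = 9.
Need L⁴ ≥ 9 ÷ (1/7) = 63.
2⁴ = 16 < 63 ≤ 81 = 3⁴, so L = 3.

3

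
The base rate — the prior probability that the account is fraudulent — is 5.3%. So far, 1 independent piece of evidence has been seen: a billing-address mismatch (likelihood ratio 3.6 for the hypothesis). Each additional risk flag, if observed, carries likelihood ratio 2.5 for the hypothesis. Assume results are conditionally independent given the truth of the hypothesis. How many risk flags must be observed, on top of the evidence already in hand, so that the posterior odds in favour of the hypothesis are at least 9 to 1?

5

Prior odds = 0.053/0.947 = 53/947.
Bayes factor of the evidence already in hand = 3.6.
Odds after that evidence = (53/947) × 3.6 = 954/4735.
Target odds = 9.
Need 2.5ⁿ ≥ 9 ÷ (954/4735) = 4735/106.
2.5⁴ = 39.0625 falls short of 4735/106 but 2.5⁵ = 97.65625 reaches it, so n = 5.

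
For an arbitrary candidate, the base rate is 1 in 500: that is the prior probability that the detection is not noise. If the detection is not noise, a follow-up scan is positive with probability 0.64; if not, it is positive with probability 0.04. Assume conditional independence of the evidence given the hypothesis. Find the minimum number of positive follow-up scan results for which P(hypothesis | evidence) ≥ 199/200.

5

Prior odds: 0.002 ÷ 0.998 = 1/499.
Likelihood ratio of a positive = 0.64/0.04 = 16.
Target odds: 0.995 ÷ 0.005 = 199.
Need (1/499) × 16ⁿ ≥ 199, i.e. 16ⁿ ≥ 99301.
16⁴ = 65536 falls short of 99301 but 16⁵ = 1048576 reaches it, so n = 5.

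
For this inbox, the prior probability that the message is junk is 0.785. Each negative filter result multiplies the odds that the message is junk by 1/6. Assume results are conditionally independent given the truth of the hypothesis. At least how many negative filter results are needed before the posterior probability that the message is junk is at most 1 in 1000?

5

Prior odds = 0.785/0.215 = 157/43.
Likelihood ratio per negative filter result = 1/6.
Target posterior odds = 0.001/0.999 = 1/999.
Need (157/43) × (1/6)ⁿ ≤ 1/999, i.e. (1/6)ⁿ ≤ 43/156843.
(1/6)⁴ = 1/1296 is still above 43/156843 but (1/6)⁵ = 1/7776 is at or below it, so n = 5.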